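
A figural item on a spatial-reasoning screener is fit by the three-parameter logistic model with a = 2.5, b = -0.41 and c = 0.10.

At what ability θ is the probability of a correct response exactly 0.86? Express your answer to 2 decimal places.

0.27

P(θ) = c + (1 − c) · 1 / (1 + exp(−a(θ − b)))
Remove guessing floor: (0.86 − 0.10)/(1 − 0.10) = 0.8444
logit = ln(0.8444/0.1556) = 1.6917
θ = b + logit/(a) = -0.41 + 1.6917/2.5000 = 0.2667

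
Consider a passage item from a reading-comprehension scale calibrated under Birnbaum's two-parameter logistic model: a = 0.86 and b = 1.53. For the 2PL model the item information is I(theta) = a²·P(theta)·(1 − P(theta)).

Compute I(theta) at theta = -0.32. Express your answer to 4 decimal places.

0.1040

P = 1/(1+e^{1.5910}) = 0.1692
P(1−P) = 0.1692 × 0.8308 = 0.1406
I = a² × P(1−P) = 0.86² × 0.1406 = 0.10399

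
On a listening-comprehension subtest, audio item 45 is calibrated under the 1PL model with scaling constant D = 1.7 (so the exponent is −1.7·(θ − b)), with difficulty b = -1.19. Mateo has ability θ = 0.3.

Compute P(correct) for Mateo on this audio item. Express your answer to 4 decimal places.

P(θ) = 1 / (1 + exp(−D·(θ − b)))
Exponent: 1.7 × (0.3 − (-1.19)) = 2.5330
1/(1 + e^{-2.5330}) = 0.9264
P = 0.9264

0.9264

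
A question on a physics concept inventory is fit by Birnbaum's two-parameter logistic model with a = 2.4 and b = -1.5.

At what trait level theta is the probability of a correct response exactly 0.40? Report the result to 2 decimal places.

P(theta) = 1 / (1 + exp(−a(theta − b)))
logit = ln(0.4000/0.6000) = -0.4055
theta = b + logit/(a) = -1.5 + (-0.4055)/2.4000 = -1.6689

-1.67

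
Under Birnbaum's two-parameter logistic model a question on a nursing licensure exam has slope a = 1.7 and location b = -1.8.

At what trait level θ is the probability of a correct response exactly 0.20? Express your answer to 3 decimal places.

P(θ) = 1 / (1 + exp(−a(θ − b)))
logit = ln(0.2000/0.8000) = -1.3863
θ = b + logit/(a) = -1.8 + (-1.3863)/1.7000 = -2.6155

-2.615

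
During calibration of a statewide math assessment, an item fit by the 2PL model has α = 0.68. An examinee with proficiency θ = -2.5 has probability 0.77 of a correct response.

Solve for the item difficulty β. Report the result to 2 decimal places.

-4.28

P(θ) = 1 / (1 + exp(−α(θ − β)))
logit(0.77) = ln(0.77/0.23) = 1.2083
β = θ − logit/(α) = -2.5 − 1.2083/0.6800 = -4.2769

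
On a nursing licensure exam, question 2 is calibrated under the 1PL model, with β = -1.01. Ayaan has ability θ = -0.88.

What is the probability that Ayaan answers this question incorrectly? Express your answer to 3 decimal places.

0.468

P(θ) = 1 / (1 + exp(−(θ − β)))
Exponent: (-0.88 − (-1.01)) = 0.1300
1/(1 + e^{-0.1300}) = 0.5325
P = 0.5325
P(incorrect) = 1 − 0.5325 = 0.4675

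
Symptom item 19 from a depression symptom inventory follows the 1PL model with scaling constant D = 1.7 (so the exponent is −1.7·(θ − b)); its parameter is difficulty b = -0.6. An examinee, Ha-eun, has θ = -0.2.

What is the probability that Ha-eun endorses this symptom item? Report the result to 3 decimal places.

0.664

P(θ) = 1 / (1 + exp(−D·(θ − b)))
Exponent: 1.7 × (-0.2 − (-0.6)) = 0.6800
1/(1 + e^{-0.6800}) = 0.6637
P = 0.6637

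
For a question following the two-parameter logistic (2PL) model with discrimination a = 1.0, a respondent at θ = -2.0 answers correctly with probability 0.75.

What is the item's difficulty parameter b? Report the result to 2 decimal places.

P(θ) = 1 / (1 + exp(−a(θ − b)))
logit(0.75) = ln(0.75/0.25) = 1.0986
b = θ − logit/(a) = -2.0 − 1.0986/1.0000 = -3.0986

-3.10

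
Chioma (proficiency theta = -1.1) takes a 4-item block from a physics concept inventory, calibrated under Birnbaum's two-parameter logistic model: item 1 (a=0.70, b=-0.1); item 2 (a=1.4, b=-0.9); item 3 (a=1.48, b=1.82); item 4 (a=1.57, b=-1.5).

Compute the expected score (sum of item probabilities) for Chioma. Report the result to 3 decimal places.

P(theta) = 1 / (1 + exp(−a(theta − b)))
P_1 = 1/(1+e^{0.7000}) = 0.3318
P_2 = 1/(1+e^{0.2800}) = 0.4305
P_3 = 1/(1+e^{4.3216}) = 0.0131
P_4 = 1/(1+e^{-0.6280}) = 0.6520
E[score] = 0.3318 + 0.4305 + 0.0131 + 0.6520 = 1.4274

1.427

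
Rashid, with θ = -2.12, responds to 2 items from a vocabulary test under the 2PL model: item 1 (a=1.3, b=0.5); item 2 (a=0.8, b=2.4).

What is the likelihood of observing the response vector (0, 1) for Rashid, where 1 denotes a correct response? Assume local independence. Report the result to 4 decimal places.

0.0253

P(θ) = 1 / (1 + exp(−a(θ − b)))
P_1 = 1/(1+e^{3.4060}) = 0.0321
P_2 = 1/(1+e^{3.6160}) = 0.0262
L = (1−P_1) × P_2 = 0.9679 × 0.0262 = 0.02535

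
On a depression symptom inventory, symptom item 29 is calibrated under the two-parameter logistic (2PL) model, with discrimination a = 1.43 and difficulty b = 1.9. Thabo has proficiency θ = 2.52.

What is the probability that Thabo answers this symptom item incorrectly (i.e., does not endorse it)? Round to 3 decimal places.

0.292

P(θ) = 1 / (1 + exp(−a(θ − b)))
Exponent: 1.43 × (2.52 − 1.9) = 0.8866
1/(1 + e^{-0.8866}) = 0.7082
P(incorrect) = 1 − 0.7082 = 0.2918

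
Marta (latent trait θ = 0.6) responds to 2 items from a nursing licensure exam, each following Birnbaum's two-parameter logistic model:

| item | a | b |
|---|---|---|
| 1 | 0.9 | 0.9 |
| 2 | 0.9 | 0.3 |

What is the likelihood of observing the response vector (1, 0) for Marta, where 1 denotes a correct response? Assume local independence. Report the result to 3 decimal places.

0.187

P(θ) = 1 / (1 + exp(−a(θ − b)))
P_1 = 1/(1+e^{0.2700}) = 0.4329
P_2 = 1/(1+e^{-0.2700}) = 0.5671
L = P_1 × (1−P_2) = 0.4329 × 0.4329 = 0.18741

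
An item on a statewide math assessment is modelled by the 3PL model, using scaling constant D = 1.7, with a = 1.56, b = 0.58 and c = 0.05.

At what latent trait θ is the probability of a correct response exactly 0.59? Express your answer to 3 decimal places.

0.684

P(θ) = c + (1 − c) · 1 / (1 + exp(−D·a(θ − b)))
Remove guessing floor: (0.59 − 0.05)/(1 − 0.05) = 0.5684
logit = ln(0.5684/0.4316) = 0.2754
θ = b + logit/(1.7·a) = 0.58 + 0.2754/2.6520 = 0.6839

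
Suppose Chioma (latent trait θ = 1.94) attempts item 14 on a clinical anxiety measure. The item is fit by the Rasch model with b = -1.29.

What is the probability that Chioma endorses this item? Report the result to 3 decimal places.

P(θ) = 1 / (1 + exp(−(θ − b)))
Exponent: (1.94 − (-1.29)) = 3.2300
1/(1 + e^{-3.2300}) = 0.9619
P = 0.9619

0.962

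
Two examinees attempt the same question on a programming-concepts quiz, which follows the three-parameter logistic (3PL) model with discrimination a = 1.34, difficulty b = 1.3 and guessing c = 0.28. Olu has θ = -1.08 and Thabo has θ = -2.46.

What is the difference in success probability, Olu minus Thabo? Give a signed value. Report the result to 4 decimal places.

0.0239

P(θ) = c + (1 − c) · 1 / (1 + exp(−a(θ − b)))
P(Olu) = 0.3085  [exponent -3.1892]
P(Thabo) = 0.2846  [exponent -5.0384]
Difference = 0.3085 − 0.2846 = 0.0239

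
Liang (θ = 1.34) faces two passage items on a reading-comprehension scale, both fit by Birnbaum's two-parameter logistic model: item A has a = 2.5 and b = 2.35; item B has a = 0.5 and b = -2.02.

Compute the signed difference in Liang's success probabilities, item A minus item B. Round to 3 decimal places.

P(θ) = 1 / (1 + exp(−a(θ − b)))
P_A = 0.0741
P_B = 0.8429
P_A − P_B = -0.7688

-0.769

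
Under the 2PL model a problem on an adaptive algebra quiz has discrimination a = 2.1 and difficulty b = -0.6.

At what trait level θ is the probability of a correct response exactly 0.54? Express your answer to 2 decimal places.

P(θ) = 1 / (1 + exp(−a(θ − b)))
logit = ln(0.5400/0.4600) = 0.1603
θ = b + logit/(a) = -0.6 + 0.1603/2.1000 = -0.5236

-0.52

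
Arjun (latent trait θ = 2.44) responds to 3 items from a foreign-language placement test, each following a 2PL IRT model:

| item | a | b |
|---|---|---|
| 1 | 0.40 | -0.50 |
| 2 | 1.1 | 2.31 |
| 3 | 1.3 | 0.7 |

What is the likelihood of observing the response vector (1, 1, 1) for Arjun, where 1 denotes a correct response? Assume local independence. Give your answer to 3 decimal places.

0.371

P(θ) = 1 / (1 + exp(−a(θ − b)))
P_1 = 1/(1+e^{-1.1760}) = 0.7642
P_2 = 1/(1+e^{-0.1430}) = 0.5357
P_3 = 1/(1+e^{-2.2620}) = 0.9057
L = P_1 × P_2 × P_3 = 0.7642 × 0.5357 × 0.9057 = 0.37078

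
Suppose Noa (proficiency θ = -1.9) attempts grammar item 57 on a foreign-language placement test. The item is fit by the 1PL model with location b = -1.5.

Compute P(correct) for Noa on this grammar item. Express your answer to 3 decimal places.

0.401

P(θ) = 1 / (1 + exp(−(θ − b)))
Exponent: (-1.9 − (-1.5)) = -0.4000
1/(1 + e^{0.4000}) = 0.4013
P = 0.4013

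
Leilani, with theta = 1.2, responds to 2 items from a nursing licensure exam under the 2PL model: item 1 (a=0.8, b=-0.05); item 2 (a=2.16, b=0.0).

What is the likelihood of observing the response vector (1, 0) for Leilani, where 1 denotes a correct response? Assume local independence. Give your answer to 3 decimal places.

P(theta) = 1 / (1 + exp(−a(theta − b)))
P_1 = 1/(1+e^{-1.0000}) = 0.7311
P_2 = 1/(1+e^{-2.5920}) = 0.9303
L = P_1 × (1−P_2) = 0.7311 × 0.0697 = 0.05092

0.051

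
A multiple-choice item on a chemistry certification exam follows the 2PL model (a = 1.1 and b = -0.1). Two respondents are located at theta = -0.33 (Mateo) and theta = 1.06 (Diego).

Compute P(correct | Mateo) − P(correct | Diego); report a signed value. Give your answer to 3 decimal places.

-0.345

P(theta) = 1 / (1 + exp(−a(theta − b)))
P(Mateo) = 0.4371  [exponent -0.2530]
P(Diego) = 0.7818  [exponent 1.2760]
Difference = 0.4371 − 0.7818 = -0.3447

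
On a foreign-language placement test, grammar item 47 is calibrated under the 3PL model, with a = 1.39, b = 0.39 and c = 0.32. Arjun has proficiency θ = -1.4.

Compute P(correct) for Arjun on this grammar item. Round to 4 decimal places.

P(θ) = c + (1 − c) · 1 / (1 + exp(−a(θ − b)))
Exponent: 1.39 × (-1.4 − 0.39) = -2.4881
1/(1 + e^{2.4881}) = 0.0767
P = 0.32 + 0.68 × 0.0767 = 0.3722

0.3722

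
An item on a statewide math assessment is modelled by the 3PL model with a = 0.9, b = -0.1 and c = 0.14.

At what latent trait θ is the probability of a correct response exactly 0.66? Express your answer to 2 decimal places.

0.37

P(θ) = c + (1 − c) · 1 / (1 + exp(−a(θ − b)))
Remove guessing floor: (0.66 − 0.14)/(1 − 0.14) = 0.6047
logit = ln(0.6047/0.3953) = 0.4249
θ = b + logit/(a) = -0.1 + 0.4249/0.9000 = 0.3721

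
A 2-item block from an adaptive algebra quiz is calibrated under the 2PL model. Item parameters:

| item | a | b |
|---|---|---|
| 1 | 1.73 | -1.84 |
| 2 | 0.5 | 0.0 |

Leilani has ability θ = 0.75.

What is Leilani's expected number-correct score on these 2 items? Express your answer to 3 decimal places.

P(θ) = 1 / (1 + exp(−a(θ − b)))
P_1 = 1/(1+e^{-4.4807}) = 0.9888
P_2 = 1/(1+e^{-0.3750}) = 0.5927
E[score] = 0.9888 + 0.5927 = 1.5815

1.581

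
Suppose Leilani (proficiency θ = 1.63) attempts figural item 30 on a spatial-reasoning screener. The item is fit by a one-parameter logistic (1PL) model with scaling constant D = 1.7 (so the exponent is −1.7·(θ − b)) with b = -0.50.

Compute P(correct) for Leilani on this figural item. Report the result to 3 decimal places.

P(θ) = 1 / (1 + exp(−D·(θ − b)))
Exponent: 1.7 × (1.63 − (-0.50)) = 3.6210
1/(1 + e^{-3.6210}) = 0.9739
P = 0.9739

0.974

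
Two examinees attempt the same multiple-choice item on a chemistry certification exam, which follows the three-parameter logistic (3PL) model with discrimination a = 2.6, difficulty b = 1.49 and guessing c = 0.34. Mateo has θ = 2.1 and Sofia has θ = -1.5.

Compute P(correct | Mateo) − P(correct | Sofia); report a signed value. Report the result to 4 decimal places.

P(θ) = c + (1 − c) · 1 / (1 + exp(−a(θ − b)))
P(Mateo) = 0.8878  [exponent 1.5860]
P(Sofia) = 0.3403  [exponent -7.7740]
Difference = 0.8878 − 0.3403 = 0.5476

0.5476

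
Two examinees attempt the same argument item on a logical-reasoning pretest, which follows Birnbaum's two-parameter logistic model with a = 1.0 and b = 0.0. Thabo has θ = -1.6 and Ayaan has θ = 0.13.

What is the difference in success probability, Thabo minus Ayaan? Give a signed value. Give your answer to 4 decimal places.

P(θ) = 1 / (1 + exp(−a(θ − b)))
P(Thabo) = 0.1680  [exponent -1.6000]
P(Ayaan) = 0.5325  [exponent 0.1300]
Difference = 0.1680 − 0.5325 = -0.3645

-0.3645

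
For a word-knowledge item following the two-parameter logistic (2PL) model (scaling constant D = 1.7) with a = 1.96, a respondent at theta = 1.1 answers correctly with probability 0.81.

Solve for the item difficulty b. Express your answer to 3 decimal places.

P(theta) = 1 / (1 + exp(−D·a(theta − b)))
logit(0.81) = ln(0.81/0.19) = 1.4500
b = theta − logit/(1.7·a) = 1.1 − 1.4500/3.3320 = 0.6648

0.665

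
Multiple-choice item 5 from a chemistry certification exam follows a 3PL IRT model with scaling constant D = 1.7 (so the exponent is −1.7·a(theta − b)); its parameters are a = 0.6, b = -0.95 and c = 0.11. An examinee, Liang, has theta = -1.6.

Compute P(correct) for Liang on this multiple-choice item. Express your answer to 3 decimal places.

P(theta) = c + (1 − c) · 1 / (1 + exp(−D·a(theta − b)))
Exponent: 1.7 × 0.6 × (-1.6 − (-0.95)) = -0.6630
1/(1 + e^{0.6630}) = 0.3401
P = 0.11 + 0.89 × 0.3401 = 0.4127

0.413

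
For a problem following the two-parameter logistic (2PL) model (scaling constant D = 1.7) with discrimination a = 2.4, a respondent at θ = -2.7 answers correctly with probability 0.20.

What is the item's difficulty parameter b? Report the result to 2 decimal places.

-2.36

P(θ) = 1 / (1 + exp(−D·a(θ − b)))
logit(0.20) = ln(0.20/0.80) = -1.3863
b = θ − logit/(1.7·a) = -2.7 − (-1.3863)/4.0800 = -2.3602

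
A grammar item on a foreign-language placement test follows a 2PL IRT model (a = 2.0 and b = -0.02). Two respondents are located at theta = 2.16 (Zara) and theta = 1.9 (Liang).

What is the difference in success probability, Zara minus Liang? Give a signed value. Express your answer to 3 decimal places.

0.008

P(theta) = 1 / (1 + exp(−a(theta − b)))
P(Zara) = 0.9874  [exponent 4.3600]
P(Liang) = 0.9790  [exponent 3.8400]
Difference = 0.9874 − 0.9790 = 0.0084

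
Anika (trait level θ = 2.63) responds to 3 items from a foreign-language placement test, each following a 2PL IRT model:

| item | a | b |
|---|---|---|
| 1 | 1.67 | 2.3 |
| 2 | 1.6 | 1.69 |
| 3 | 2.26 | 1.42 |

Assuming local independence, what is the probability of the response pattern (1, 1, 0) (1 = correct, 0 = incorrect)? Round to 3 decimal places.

P(θ) = 1 / (1 + exp(−a(θ − b)))
P_1 = 1/(1+e^{-0.5511}) = 0.6344
P_2 = 1/(1+e^{-1.5040}) = 0.8182
P_3 = 1/(1+e^{-2.7346}) = 0.9390
L = P_1 × P_2 × (1−P_3) = 0.6344 × 0.8182 × 0.0610 = 0.03164

0.032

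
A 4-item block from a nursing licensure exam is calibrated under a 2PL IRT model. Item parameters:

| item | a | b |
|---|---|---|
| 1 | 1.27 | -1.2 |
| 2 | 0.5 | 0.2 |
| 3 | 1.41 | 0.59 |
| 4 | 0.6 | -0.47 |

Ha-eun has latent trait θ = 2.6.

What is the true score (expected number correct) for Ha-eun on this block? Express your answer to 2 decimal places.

3.57

P(θ) = 1 / (1 + exp(−a(θ − b)))
P_1 = 1/(1+e^{-4.8260}) = 0.9920
P_2 = 1/(1+e^{-1.2000}) = 0.7685
P_3 = 1/(1+e^{-2.8341}) = 0.9445
P_4 = 1/(1+e^{-1.8420}) = 0.8632
E[score] = 0.9920 + 0.7685 + 0.9445 + 0.8632 = 3.5682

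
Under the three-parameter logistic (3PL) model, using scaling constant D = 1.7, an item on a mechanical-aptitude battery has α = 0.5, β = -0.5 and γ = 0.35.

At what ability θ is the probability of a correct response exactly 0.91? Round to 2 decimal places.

1.65

P(θ) = γ + (1 − γ) · 1 / (1 + exp(−D·α(θ − β)))
Remove guessing floor: (0.91 − 0.35)/(1 − 0.35) = 0.8615
logit = ln(0.8615/0.1385) = 1.8281
θ = β + logit/(1.7·α) = -0.5 + 1.8281/0.8500 = 1.6507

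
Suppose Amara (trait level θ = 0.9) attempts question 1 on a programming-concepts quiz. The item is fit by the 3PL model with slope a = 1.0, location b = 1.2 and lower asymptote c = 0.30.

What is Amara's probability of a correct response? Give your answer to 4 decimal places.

P(θ) = c + (1 − c) · 1 / (1 + exp(−a(θ − b)))
Exponent: 1.0 × (0.9 − 1.2) = -0.3000
1/(1 + e^{0.3000}) = 0.4256
P = 0.30 + 0.70 × 0.4256 = 0.5979

0.5979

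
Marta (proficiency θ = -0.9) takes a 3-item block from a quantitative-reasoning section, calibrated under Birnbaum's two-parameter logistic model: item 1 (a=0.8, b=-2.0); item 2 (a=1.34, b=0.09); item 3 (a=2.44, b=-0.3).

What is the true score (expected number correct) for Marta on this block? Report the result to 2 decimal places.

1.10

P(θ) = 1 / (1 + exp(−a(θ − b)))
P_1 = 1/(1+e^{-0.8800}) = 0.7068
P_2 = 1/(1+e^{1.3266}) = 0.2097
P_3 = 1/(1+e^{1.4640}) = 0.1879
E[score] = 0.7068 + 0.2097 + 0.1879 = 1.1044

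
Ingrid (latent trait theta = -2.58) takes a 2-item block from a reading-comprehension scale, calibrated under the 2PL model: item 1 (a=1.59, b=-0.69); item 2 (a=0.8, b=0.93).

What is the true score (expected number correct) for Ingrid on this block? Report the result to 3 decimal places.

0.104

P(theta) = 1 / (1 + exp(−a(theta − b)))
P_1 = 1/(1+e^{3.0051}) = 0.0472
P_2 = 1/(1+e^{2.8080}) = 0.0569
E[score] = 0.0472 + 0.0569 = 0.1041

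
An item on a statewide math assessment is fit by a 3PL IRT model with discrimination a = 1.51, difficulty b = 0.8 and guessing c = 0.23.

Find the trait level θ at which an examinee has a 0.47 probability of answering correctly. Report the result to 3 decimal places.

0.275

P(θ) = c + (1 − c) · 1 / (1 + exp(−a(θ − b)))
Remove guessing floor: (0.47 − 0.23)/(1 − 0.23) = 0.3117
logit = ln(0.3117/0.6883) = -0.7922
θ = b + logit/(a) = 0.8 + (-0.7922)/1.5100 = 0.2753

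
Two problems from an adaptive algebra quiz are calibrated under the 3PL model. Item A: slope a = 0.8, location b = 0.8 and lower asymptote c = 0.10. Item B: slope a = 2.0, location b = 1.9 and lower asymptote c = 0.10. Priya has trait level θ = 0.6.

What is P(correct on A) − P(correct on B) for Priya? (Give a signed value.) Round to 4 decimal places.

0.3519

P(θ) = c + (1 − c) · 1 / (1 + exp(−a(θ − b)))
P_A = 0.5141
P_B = 0.1622
P_A − P_B = 0.3519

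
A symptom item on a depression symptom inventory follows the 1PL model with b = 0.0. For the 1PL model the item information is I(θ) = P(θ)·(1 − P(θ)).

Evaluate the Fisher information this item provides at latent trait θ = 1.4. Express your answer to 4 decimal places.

0.1587

P = 1/(1+e^{-1.4000}) = 0.8022
P(1−P) = 0.8022 × 0.1978 = 0.1587
I = P(1−P) = 0.15868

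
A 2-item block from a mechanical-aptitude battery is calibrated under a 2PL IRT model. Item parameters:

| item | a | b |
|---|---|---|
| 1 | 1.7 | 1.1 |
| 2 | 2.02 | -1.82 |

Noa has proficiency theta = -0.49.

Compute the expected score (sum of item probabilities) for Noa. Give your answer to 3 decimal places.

0.999

P(theta) = 1 / (1 + exp(−a(theta − b)))
P_1 = 1/(1+e^{2.7030}) = 0.0628
P_2 = 1/(1+e^{-2.6866}) = 0.9362
E[score] = 0.0628 + 0.9362 = 0.9990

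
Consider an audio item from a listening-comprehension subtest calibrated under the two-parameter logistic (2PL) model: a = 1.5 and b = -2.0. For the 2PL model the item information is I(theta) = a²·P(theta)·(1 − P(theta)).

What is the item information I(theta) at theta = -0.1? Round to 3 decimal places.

P = 1/(1+e^{-2.8500}) = 0.9453
P(1−P) = 0.9453 × 0.0547 = 0.0517
I = a² × P(1−P) = 1.5² × 0.0517 = 0.11631

0.116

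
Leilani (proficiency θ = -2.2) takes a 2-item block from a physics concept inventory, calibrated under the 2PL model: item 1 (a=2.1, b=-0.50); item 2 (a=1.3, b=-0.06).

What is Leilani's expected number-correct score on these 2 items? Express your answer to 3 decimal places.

P(θ) = 1 / (1 + exp(−a(θ − b)))
P_1 = 1/(1+e^{3.5700}) = 0.0274
P_2 = 1/(1+e^{2.7820}) = 0.0583
E[score] = 0.0274 + 0.0583 = 0.0857

0.086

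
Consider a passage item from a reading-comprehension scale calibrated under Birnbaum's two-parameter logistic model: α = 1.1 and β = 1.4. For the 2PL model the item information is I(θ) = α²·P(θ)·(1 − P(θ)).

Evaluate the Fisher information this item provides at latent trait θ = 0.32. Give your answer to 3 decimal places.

P = 1/(1+e^{1.1880}) = 0.2336
P(1−P) = 0.2336 × 0.7664 = 0.1790
I = α² × P(1−P) = 1.1² × 0.1790 = 0.21664

0.217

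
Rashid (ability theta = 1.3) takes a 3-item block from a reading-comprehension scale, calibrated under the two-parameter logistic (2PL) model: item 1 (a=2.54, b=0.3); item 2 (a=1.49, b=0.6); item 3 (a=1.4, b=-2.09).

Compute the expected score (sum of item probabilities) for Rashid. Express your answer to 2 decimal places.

P(theta) = 1 / (1 + exp(−a(theta − b)))
P_1 = 1/(1+e^{-2.5400}) = 0.9269
P_2 = 1/(1+e^{-1.0430}) = 0.7394
P_3 = 1/(1+e^{-4.7460}) = 0.9914
E[score] = 0.9269 + 0.7394 + 0.9914 = 2.6577

2.66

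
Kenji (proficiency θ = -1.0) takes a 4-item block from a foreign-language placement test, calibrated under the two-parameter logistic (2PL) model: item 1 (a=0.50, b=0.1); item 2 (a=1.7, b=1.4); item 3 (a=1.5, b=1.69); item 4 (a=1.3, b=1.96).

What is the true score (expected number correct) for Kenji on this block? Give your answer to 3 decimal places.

0.421

P(θ) = 1 / (1 + exp(−a(θ − b)))
P_1 = 1/(1+e^{0.5500}) = 0.3659
P_2 = 1/(1+e^{4.0800}) = 0.0166
P_3 = 1/(1+e^{4.0350}) = 0.0174
P_4 = 1/(1+e^{3.8480}) = 0.0209
E[score] = 0.3659 + 0.0166 + 0.0174 + 0.0209 = 0.4207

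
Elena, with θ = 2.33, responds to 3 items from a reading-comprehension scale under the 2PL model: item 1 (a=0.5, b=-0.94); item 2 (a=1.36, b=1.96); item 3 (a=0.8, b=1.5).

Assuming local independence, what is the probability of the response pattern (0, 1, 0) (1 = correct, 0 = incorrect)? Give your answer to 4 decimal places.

P(θ) = 1 / (1 + exp(−a(θ − b)))
P_1 = 1/(1+e^{-1.6350}) = 0.8369
P_2 = 1/(1+e^{-0.5032}) = 0.6232
P_3 = 1/(1+e^{-0.6640}) = 0.6602
L = (1−P_1) × P_2 × (1−P_3) = 0.1631 × 0.6232 × 0.3398 = 0.03455

0.0346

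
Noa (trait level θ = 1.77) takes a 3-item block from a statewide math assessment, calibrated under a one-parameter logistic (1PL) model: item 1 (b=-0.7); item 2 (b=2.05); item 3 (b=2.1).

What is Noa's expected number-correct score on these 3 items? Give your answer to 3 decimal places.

P(θ) = 1 / (1 + exp(−(θ − b)))
P_1 = 1/(1+e^{-2.4700}) = 0.9220
P_2 = 1/(1+e^{0.2800}) = 0.4305
P_3 = 1/(1+e^{0.3300}) = 0.4182
E[score] = 0.9220 + 0.4305 + 0.4182 = 1.7707

1.771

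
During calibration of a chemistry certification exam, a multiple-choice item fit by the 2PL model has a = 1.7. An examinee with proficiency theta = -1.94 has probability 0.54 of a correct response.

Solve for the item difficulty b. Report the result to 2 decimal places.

-2.03

P(theta) = 1 / (1 + exp(−a(theta − b)))
logit(0.54) = ln(0.54/0.46) = 0.1603
b = theta − logit/(a) = -1.94 − 0.1603/1.7000 = -2.0343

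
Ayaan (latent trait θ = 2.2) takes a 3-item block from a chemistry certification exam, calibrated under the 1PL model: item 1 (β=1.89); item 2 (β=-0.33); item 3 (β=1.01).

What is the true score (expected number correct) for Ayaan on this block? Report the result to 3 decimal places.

P(θ) = 1 / (1 + exp(−(θ − β)))
P_1 = 1/(1+e^{-0.3100}) = 0.5769
P_2 = 1/(1+e^{-2.5300}) = 0.9262
P_3 = 1/(1+e^{-1.1900}) = 0.7667
E[score] = 0.5769 + 0.9262 + 0.7667 = 2.2698

2.270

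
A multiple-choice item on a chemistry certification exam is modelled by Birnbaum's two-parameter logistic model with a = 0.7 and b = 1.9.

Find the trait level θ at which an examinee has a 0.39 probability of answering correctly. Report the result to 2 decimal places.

1.26

P(θ) = 1 / (1 + exp(−a(θ − b)))
logit = ln(0.3900/0.6100) = -0.4473
θ = b + logit/(a) = 1.9 + (-0.4473)/0.7000 = 1.2610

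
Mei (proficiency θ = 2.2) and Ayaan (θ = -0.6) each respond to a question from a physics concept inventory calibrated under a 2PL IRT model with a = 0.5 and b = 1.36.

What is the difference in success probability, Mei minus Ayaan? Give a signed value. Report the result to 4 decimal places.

0.3306

P(θ) = 1 / (1 + exp(−a(θ − b)))
P(Mei) = 0.6035  [exponent 0.4200]
P(Ayaan) = 0.2729  [exponent -0.9800]
Difference = 0.6035 − 0.2729 = 0.3306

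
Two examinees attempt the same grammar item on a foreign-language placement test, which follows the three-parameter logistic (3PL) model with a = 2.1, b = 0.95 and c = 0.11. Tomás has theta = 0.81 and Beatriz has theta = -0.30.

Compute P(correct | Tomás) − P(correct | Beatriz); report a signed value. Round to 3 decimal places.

P(theta) = c + (1 − c) · 1 / (1 + exp(−a(theta − b)))
P(Tomás) = 0.4901  [exponent -0.2940]
P(Beatriz) = 0.1701  [exponent -2.6250]
Difference = 0.4901 − 0.1701 = 0.3199

0.320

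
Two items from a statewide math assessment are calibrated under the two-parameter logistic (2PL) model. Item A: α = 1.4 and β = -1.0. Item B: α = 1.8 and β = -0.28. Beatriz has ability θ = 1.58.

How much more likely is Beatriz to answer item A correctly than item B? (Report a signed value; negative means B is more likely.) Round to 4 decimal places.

0.0077

P(θ) = 1 / (1 + exp(−α(θ − β)))
P_A = 0.9737
P_B = 0.9660
P_A − P_B = 0.0077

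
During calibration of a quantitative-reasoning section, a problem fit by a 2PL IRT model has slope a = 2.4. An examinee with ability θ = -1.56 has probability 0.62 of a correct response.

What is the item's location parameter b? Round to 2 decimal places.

-1.76

P(θ) = 1 / (1 + exp(−a(θ − b)))
logit(0.62) = ln(0.62/0.38) = 0.4895
b = θ − logit/(a) = -1.56 − 0.4895/2.4000 = -1.7640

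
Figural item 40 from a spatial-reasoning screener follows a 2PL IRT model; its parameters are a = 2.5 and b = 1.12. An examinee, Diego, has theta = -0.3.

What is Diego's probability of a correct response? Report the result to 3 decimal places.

P(theta) = 1 / (1 + exp(−a(theta − b)))
Exponent: 2.5 × (-0.3 − 1.12) = -3.5500
1/(1 + e^{3.5500}) = 0.0279

0.028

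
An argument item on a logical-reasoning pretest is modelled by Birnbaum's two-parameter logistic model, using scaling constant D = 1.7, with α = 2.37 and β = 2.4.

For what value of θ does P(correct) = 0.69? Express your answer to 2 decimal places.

2.60

P(θ) = 1 / (1 + exp(−D·α(θ − β)))
logit = ln(0.6900/0.3100) = 0.8001
θ = β + logit/(1.7·α) = 2.4 + 0.8001/4.0290 = 2.5986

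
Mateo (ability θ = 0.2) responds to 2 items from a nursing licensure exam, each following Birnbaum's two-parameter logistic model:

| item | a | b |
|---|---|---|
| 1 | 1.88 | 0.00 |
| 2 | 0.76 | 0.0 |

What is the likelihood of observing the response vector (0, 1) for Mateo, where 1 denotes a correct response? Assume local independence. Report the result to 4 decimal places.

0.2190

P(θ) = 1 / (1 + exp(−a(θ − b)))
P_1 = 1/(1+e^{-0.3760}) = 0.5929
P_2 = 1/(1+e^{-0.1520}) = 0.5379
L = (1−P_1) × P_2 = 0.4071 × 0.5379 = 0.21899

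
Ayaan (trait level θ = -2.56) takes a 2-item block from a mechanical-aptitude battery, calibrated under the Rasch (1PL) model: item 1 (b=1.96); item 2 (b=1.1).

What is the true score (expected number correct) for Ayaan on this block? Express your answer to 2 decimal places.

0.04

P(θ) = 1 / (1 + exp(−(θ − b)))
P_1 = 1/(1+e^{4.5200}) = 0.0108
P_2 = 1/(1+e^{3.6600}) = 0.0251
E[score] = 0.0108 + 0.0251 = 0.0359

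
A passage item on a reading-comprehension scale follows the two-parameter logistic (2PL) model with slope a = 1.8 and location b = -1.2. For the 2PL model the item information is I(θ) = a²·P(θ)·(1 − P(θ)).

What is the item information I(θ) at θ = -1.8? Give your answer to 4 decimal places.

0.6131

P = 1/(1+e^{1.0800}) = 0.2535
P(1−P) = 0.2535 × 0.7465 = 0.1892
I = a² × P(1−P) = 1.8² × 0.1892 = 0.61314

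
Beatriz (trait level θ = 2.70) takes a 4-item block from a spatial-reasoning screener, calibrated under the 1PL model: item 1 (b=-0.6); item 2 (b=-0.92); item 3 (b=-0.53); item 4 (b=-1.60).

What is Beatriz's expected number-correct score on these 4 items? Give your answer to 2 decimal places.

P(θ) = 1 / (1 + exp(−(θ − b)))
P_1 = 1/(1+e^{-3.3000}) = 0.9644
P_2 = 1/(1+e^{-3.6200}) = 0.9739
P_3 = 1/(1+e^{-3.2300}) = 0.9619
P_4 = 1/(1+e^{-4.3000}) = 0.9866
E[score] = 0.9644 + 0.9739 + 0.9619 + 0.9866 = 3.8869

3.89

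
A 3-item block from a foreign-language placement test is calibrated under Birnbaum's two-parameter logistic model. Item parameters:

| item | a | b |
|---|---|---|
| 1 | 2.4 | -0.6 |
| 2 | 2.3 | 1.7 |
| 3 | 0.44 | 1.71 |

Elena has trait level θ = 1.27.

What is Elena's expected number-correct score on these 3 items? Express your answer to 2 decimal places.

1.71

P(θ) = 1 / (1 + exp(−a(θ − b)))
P_1 = 1/(1+e^{-4.4880}) = 0.9889
P_2 = 1/(1+e^{0.9890}) = 0.2711
P_3 = 1/(1+e^{0.1936}) = 0.4518
E[score] = 0.9889 + 0.2711 + 0.4518 = 1.7117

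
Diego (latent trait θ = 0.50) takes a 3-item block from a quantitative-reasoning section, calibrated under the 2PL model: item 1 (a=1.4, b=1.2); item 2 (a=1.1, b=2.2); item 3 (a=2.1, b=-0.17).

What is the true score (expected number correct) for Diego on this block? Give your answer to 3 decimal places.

1.210

P(θ) = 1 / (1 + exp(−a(θ − b)))
P_1 = 1/(1+e^{0.9800}) = 0.2729
P_2 = 1/(1+e^{1.8700}) = 0.1335
P_3 = 1/(1+e^{-1.4070}) = 0.8033
E[score] = 0.2729 + 0.1335 + 0.8033 = 1.2097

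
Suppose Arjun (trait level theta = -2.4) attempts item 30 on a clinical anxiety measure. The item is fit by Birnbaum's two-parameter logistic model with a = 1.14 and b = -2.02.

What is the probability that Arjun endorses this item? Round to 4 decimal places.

P(theta) = 1 / (1 + exp(−a(theta − b)))
Exponent: 1.14 × (-2.4 − (-2.02)) = -0.4332
1/(1 + e^{0.4332}) = 0.3934

0.3934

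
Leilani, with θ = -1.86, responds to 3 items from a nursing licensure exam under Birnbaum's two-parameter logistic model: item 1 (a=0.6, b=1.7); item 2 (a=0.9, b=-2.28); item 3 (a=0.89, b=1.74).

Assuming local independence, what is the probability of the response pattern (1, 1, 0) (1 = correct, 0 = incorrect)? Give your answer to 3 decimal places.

0.060

P(θ) = 1 / (1 + exp(−a(θ − b)))
P_1 = 1/(1+e^{2.1360}) = 0.1056
P_2 = 1/(1+e^{-0.3780}) = 0.5934
P_3 = 1/(1+e^{3.2040}) = 0.0390
L = P_1 × P_2 × (1−P_3) = 0.1056 × 0.5934 × 0.9610 = 0.06024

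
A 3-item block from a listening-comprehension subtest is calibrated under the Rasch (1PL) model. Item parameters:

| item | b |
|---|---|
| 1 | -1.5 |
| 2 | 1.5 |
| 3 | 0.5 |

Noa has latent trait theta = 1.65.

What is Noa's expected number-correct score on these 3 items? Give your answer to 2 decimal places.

2.26

P(theta) = 1 / (1 + exp(−(theta − b)))
P_1 = 1/(1+e^{-3.1500}) = 0.9589
P_2 = 1/(1+e^{-0.1500}) = 0.5374
P_3 = 1/(1+e^{-1.1500}) = 0.7595
E[score] = 0.9589 + 0.5374 + 0.7595 = 2.2558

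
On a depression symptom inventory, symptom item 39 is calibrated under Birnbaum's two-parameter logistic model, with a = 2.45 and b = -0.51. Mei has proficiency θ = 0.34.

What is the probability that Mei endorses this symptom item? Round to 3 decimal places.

P(θ) = 1 / (1 + exp(−a(θ − b)))
Exponent: 2.45 × (0.34 − (-0.51)) = 2.0825
1/(1 + e^{-2.0825}) = 0.8892

0.889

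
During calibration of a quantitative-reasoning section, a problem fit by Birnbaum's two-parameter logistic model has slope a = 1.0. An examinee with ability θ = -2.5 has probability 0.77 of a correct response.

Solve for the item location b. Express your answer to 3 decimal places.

P(θ) = 1 / (1 + exp(−a(θ − b)))
logit(0.77) = ln(0.77/0.23) = 1.2083
b = θ − logit/(a) = -2.5 − 1.2083/1.0000 = -3.7083

-3.708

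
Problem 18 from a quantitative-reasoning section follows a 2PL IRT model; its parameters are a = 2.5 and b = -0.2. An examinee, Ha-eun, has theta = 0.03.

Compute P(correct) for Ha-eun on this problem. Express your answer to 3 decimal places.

0.640

P(theta) = 1 / (1 + exp(−a(theta − b)))
Exponent: 2.5 × (0.03 − (-0.2)) = 0.5750
1/(1 + e^{-0.5750}) = 0.6399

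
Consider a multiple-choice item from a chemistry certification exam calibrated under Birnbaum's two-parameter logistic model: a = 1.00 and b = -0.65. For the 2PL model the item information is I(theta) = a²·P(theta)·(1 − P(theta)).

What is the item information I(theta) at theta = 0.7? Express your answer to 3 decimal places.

P = 1/(1+e^{-1.3500}) = 0.7941
P(1−P) = 0.7941 × 0.2059 = 0.1635
I = a² × P(1−P) = 1.00² × 0.1635 = 0.16349

0.163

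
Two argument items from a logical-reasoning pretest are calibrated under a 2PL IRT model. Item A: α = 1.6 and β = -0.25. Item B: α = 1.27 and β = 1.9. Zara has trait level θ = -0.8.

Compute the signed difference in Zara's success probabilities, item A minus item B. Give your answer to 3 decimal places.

P(θ) = 1 / (1 + exp(−α(θ − β)))
P_A = 0.2932
P_B = 0.0314
P_A − P_B = 0.2618

0.262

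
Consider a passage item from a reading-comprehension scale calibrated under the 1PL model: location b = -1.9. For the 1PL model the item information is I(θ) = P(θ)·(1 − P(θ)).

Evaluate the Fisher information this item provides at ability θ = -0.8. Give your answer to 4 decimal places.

0.1874

P = 1/(1+e^{-1.1000}) = 0.7503
P(1−P) = 0.7503 × 0.2497 = 0.1874
I = P(1−P) = 0.18737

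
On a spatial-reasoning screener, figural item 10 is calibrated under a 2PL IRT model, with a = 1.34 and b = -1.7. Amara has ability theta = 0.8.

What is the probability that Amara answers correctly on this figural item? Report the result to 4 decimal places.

P(theta) = 1 / (1 + exp(−a(theta − b)))
Exponent: 1.34 × (0.8 − (-1.7)) = 3.3500
1/(1 + e^{-3.3500}) = 0.9661

0.9661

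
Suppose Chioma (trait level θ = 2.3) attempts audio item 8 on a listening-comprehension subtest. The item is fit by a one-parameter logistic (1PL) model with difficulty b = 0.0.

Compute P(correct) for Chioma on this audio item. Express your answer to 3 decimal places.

0.909

P(θ) = 1 / (1 + exp(−(θ − b)))
Exponent: (2.3 − 0.0) = 2.3000
1/(1 + e^{-2.3000}) = 0.9089
P = 0.9089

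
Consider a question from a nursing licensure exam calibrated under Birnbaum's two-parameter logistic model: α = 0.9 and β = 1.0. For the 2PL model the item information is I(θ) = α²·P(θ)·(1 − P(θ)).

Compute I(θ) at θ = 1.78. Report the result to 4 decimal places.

0.1795

P = 1/(1+e^{-0.7020}) = 0.6686
P(1−P) = 0.6686 × 0.3314 = 0.2216
I = α² × P(1−P) = 0.9² × 0.2216 = 0.17947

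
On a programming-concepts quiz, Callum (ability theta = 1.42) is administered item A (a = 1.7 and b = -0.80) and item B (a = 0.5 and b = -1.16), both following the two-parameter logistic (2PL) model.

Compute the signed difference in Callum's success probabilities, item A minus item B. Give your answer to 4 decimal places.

0.1934

P(theta) = 1 / (1 + exp(−a(theta − b)))
P_A = 0.9776
P_B = 0.7841
P_A − P_B = 0.1934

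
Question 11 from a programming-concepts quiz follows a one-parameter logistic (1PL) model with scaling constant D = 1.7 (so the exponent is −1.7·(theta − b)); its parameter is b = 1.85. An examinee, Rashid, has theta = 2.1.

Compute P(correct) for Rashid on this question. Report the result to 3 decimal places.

0.605

P(theta) = 1 / (1 + exp(−D·(theta − b)))
Exponent: 1.7 × (2.1 − 1.85) = 0.4250
1/(1 + e^{-0.4250}) = 0.6047
P = 0.6047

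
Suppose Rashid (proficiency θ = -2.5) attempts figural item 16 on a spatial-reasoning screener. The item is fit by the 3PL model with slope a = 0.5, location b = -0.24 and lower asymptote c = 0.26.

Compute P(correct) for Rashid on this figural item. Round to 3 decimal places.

0.441

P(θ) = c + (1 − c) · 1 / (1 + exp(−a(θ − b)))
Exponent: 0.5 × (-2.5 − (-0.24)) = -1.1300
1/(1 + e^{1.1300}) = 0.2442
P = 0.26 + 0.74 × 0.2442 = 0.4407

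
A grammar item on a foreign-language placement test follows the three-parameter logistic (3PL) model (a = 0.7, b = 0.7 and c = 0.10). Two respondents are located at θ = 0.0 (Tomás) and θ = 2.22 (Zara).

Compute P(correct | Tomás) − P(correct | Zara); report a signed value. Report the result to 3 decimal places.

P(θ) = c + (1 − c) · 1 / (1 + exp(−a(θ − b)))
P(Tomás) = 0.4419  [exponent -0.4900]
P(Zara) = 0.7691  [exponent 1.0640]
Difference = 0.4419 − 0.7691 = -0.3272

-0.327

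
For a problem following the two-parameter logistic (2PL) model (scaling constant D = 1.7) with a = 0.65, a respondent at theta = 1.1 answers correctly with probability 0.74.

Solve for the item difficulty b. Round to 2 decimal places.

0.15

P(theta) = 1 / (1 + exp(−D·a(theta − b)))
logit(0.74) = ln(0.74/0.26) = 1.0460
b = theta − logit/(1.7·a) = 1.1 − 1.0460/1.1050 = 0.1534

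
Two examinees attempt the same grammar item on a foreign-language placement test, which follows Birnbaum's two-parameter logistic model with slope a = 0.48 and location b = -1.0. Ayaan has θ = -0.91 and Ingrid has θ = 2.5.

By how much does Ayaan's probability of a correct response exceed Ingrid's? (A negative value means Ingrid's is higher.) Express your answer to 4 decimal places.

-0.3321

P(θ) = 1 / (1 + exp(−a(θ − b)))
P(Ayaan) = 0.5108  [exponent 0.0432]
P(Ingrid) = 0.8429  [exponent 1.6800]
Difference = 0.5108 − 0.8429 = -0.3321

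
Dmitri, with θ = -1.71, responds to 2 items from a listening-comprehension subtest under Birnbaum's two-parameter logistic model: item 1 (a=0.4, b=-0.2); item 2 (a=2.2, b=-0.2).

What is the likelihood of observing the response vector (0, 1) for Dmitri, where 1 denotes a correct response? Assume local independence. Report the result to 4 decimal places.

P(θ) = 1 / (1 + exp(−a(θ − b)))
P_1 = 1/(1+e^{0.6040}) = 0.3534
P_2 = 1/(1+e^{3.3220}) = 0.0348
L = (1−P_1) × P_2 = 0.6466 × 0.0348 = 0.02252

0.0225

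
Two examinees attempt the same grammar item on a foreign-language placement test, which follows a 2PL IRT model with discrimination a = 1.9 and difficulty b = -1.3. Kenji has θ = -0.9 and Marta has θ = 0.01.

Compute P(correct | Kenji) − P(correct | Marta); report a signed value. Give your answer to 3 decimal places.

-0.242

P(θ) = 1 / (1 + exp(−a(θ − b)))
P(Kenji) = 0.6814  [exponent 0.7600]
P(Marta) = 0.9234  [exponent 2.4890]
Difference = 0.6814 − 0.9234 = -0.2420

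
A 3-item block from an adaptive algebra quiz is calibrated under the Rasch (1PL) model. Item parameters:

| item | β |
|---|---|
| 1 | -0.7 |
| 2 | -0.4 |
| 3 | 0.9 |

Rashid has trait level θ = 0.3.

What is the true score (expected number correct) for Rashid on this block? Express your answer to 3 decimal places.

1.754

P(θ) = 1 / (1 + exp(−(θ − β)))
P_1 = 1/(1+e^{-1.0000}) = 0.7311
P_2 = 1/(1+e^{-0.7000}) = 0.6682
P_3 = 1/(1+e^{0.6000}) = 0.3543
E[score] = 0.7311 + 0.6682 + 0.3543 = 1.7536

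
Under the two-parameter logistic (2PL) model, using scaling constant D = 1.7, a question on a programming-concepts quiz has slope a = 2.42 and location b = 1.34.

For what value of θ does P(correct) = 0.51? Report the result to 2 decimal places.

P(θ) = 1 / (1 + exp(−D·a(θ − b)))
logit = ln(0.5100/0.4900) = 0.0400
θ = b + logit/(1.7·a) = 1.34 + 0.0400/4.1140 = 1.3497

1.35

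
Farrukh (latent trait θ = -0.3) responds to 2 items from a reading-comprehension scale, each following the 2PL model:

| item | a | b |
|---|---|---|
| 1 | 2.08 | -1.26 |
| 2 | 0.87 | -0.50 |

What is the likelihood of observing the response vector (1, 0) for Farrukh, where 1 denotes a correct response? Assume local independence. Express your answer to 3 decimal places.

P(θ) = 1 / (1 + exp(−a(θ − b)))
P_1 = 1/(1+e^{-1.9968}) = 0.8805
P_2 = 1/(1+e^{-0.1740}) = 0.5434
L = P_1 × (1−P_2) = 0.8805 × 0.4566 = 0.40203

0.402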